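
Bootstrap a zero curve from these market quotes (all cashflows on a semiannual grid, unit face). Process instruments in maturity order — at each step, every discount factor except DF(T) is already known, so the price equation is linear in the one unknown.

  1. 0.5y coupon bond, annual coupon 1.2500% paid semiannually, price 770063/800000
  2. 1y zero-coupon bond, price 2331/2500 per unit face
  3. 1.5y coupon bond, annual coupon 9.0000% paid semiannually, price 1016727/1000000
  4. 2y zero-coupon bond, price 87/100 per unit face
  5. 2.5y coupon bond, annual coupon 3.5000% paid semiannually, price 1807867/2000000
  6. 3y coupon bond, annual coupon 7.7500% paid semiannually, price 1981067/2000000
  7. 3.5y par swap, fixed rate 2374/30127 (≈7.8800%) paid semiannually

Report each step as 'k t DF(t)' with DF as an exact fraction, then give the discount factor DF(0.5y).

step 1 [0.5y] bond c/2=1/160: DF=(770063/800000 − 1/160·(0))/(1+1/160) = 4783/5000 ≈ 0.956600
step 2 [1y] zero: DF = P = 2331/2500 ≈ 0.932400
step 3 [1.5y] bond c/2=9/200: DF=(1016727/1000000 − 9/200·(0.956600+0.932400))/(1+9/200) = 2229/2500 ≈ 0.891600
step 4 [2y] zero: DF = P = 87/100 ≈ 0.870000
step 5 [2.5y] bond c/2=7/400: DF=(1807867/2000000 − 7/400·(0.956600+0.932400+0.891600+0.870000))/(1+7/400) = 516/625 ≈ 0.825600
step 6 [3y] bond c/2=31/800: DF=(1981067/2000000 − 31/800·(0.956600+0.932400+0.891600+0.870000+0.825600))/(1+31/800) = 3933/5000 ≈ 0.786600
step 7 [3.5y] swap r/2=1187/30127: DF=(1 − 1187/30127·(0.956600+0.932400+0.891600+0.870000+0.825600+0.786600))/(1+1187/30127) = 3813/5000 ≈ 0.762600

1 1/2 4783/5000
2 1 2331/2500
3 3/2 2229/2500
4 2 87/100
5 5/2 516/625
6 3 3933/5000
7 7/2 3813/5000
DF(0.5y) = 4783/5000 ≈ 0.956600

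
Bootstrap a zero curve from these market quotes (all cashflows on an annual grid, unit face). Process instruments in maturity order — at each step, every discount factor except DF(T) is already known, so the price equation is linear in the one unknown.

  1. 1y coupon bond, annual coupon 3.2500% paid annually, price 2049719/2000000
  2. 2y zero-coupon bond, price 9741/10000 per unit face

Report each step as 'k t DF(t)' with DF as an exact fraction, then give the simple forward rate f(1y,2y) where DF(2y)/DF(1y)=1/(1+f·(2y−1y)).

1 1 4963/5000
2 2 9741/10000
f(1y,2y) = ((4963/5000)/(9741/10000) − 1)/(1) = 185/9741 ≈ 1.8992%

step 1 [1y] bond c/1=13/400: DF=(2049719/2000000 − 13/400·(0))/(1+13/400) = 4963/5000 ≈ 0.992600
step 2 [2y] zero: DF = P = 9741/10000 ≈ 0.974100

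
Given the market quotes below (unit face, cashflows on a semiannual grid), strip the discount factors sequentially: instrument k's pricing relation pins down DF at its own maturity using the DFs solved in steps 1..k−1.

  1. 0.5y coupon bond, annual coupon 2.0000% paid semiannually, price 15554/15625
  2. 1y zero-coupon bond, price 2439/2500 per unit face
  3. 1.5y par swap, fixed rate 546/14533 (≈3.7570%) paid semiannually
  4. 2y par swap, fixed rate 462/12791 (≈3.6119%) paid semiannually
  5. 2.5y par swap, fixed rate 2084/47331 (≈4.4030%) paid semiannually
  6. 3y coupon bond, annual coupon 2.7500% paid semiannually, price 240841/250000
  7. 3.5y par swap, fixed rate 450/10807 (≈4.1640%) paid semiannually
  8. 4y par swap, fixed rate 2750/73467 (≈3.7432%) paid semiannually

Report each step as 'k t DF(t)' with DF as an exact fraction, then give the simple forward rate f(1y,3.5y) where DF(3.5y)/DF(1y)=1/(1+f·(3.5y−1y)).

1 1/2 616/625
2 1 2439/2500
3 3/2 4727/5000
4 2 9307/10000
5 5/2 4479/5000
6 3 8861/10000
7 7/2 173/200
8 4 69/80
f(1y,3.5y) = ((2439/2500)/(173/200) − 1)/(5/2) = 1106/21625 ≈ 5.1145%

step 1 [0.5y] bond c/2=1/100: DF=(15554/15625 − 1/100·(0))/(1+1/100) = 616/625 ≈ 0.985600
step 2 [1y] zero: DF = P = 2439/2500 ≈ 0.975600
step 3 [1.5y] swap r/2=273/14533: DF=(1 − 273/14533·(0.985600+0.975600))/(1+273/14533) = 4727/5000 ≈ 0.945400
step 4 [2y] swap r/2=231/12791: DF=(1 − 231/12791·(0.985600+0.975600+0.945400))/(1+231/12791) = 9307/10000 ≈ 0.930700
step 5 [2.5y] swap r/2=1042/47331: DF=(1 − 1042/47331·(0.985600+0.975600+0.945400+0.930700))/(1+1042/47331) = 4479/5000 ≈ 0.895800
step 6 [3y] bond c/2=11/800: DF=(240841/250000 − 11/800·(0.985600+0.975600+0.945400+0.930700+0.895800))/(1+11/800) = 8861/10000 ≈ 0.886100
step 7 [3.5y] swap r/2=225/10807: DF=(1 − 225/10807·(0.985600+0.975600+0.945400+0.930700+0.895800+0.886100))/(1+225/10807) = 173/200 ≈ 0.865000
step 8 [4y] swap r/2=1375/73467: DF=(1 − 1375/73467·(0.985600+0.975600+0.945400+0.930700+0.895800+0.886100+0.865000))/(1+1375/73467) = 69/80 ≈ 0.862500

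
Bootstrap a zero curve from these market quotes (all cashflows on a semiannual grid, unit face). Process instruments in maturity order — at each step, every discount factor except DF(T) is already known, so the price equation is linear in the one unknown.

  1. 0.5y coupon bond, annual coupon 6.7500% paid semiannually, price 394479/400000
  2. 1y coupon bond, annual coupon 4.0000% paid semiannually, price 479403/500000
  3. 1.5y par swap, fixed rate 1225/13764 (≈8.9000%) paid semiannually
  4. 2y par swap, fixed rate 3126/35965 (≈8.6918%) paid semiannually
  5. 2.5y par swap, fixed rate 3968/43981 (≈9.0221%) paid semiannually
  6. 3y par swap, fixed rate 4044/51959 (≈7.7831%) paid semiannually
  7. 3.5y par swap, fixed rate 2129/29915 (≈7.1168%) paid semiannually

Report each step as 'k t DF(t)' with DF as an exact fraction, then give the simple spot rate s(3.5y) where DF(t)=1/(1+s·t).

1 1/2 477/500
2 1 9213/10000
3 3/2 351/400
4 2 8437/10000
5 5/2 501/625
6 3 3989/5000
7 7/2 7871/10000
s(3.5y) = (1/(7871/10000) − 1)/(7/2) = 4258/55097 ≈ 7.7282%

step 1 [0.5y] bond c/2=27/800: DF=(394479/400000 − 27/800·(0))/(1+27/800) = 477/500 ≈ 0.954000
step 2 [1y] bond c/2=1/50: DF=(479403/500000 − 1/50·(0.954000))/(1+1/50) = 9213/10000 ≈ 0.921300
step 3 [1.5y] swap r/2=1225/27528: DF=(1 − 1225/27528·(0.954000+0.921300))/(1+1225/27528) = 351/400 ≈ 0.877500
step 4 [2y] swap r/2=1563/35965: DF=(1 − 1563/35965·(0.954000+0.921300+0.877500))/(1+1563/35965) = 8437/10000 ≈ 0.843700
step 5 [2.5y] swap r/2=1984/43981: DF=(1 − 1984/43981·(0.954000+0.921300+0.877500+0.843700))/(1+1984/43981) = 501/625 ≈ 0.801600
step 6 [3y] swap r/2=2022/51959: DF=(1 − 2022/51959·(0.954000+0.921300+0.877500+0.843700+0.801600))/(1+2022/51959) = 3989/5000 ≈ 0.797800
step 7 [3.5y] swap r/2=2129/59830: DF=(1 − 2129/59830·(0.954000+0.921300+0.877500+0.843700+0.801600+0.797800))/(1+2129/59830) = 7871/10000 ≈ 0.787100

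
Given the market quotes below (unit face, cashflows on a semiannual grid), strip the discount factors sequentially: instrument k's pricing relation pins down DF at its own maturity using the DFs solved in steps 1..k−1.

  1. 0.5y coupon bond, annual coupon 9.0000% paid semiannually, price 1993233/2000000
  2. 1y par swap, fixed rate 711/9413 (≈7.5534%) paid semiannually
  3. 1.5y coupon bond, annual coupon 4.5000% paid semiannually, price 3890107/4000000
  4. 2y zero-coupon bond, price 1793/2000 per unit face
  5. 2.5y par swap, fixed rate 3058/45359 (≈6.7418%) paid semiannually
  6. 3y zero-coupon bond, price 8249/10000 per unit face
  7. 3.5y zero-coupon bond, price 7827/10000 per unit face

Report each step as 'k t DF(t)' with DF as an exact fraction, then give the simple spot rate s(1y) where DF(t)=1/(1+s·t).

1 1/2 9537/10000
2 1 9289/10000
3 3/2 9097/10000
4 2 1793/2000
5 5/2 8471/10000
6 3 8249/10000
7 7/2 7827/10000
s(1y) = (1/(9289/10000) − 1)/(1) = 711/9289 ≈ 7.6542%

step 1 [0.5y] bond c/2=9/200: DF=(1993233/2000000 − 9/200·(0))/(1+9/200) = 9537/10000 ≈ 0.953700
step 2 [1y] swap r/2=711/18826: DF=(1 − 711/18826·(0.953700))/(1+711/18826) = 9289/10000 ≈ 0.928900
step 3 [1.5y] bond c/2=9/400: DF=(3890107/4000000 − 9/400·(0.953700+0.928900))/(1+9/400) = 9097/10000 ≈ 0.909700
step 4 [2y] zero: DF = P = 1793/2000 ≈ 0.896500
step 5 [2.5y] swap r/2=1529/45359: DF=(1 − 1529/45359·(0.953700+0.928900+0.909700+0.896500))/(1+1529/45359) = 8471/10000 ≈ 0.847100
step 6 [3y] zero: DF = P = 8249/10000 ≈ 0.824900
step 7 [3.5y] zero: DF = P = 7827/10000 ≈ 0.782700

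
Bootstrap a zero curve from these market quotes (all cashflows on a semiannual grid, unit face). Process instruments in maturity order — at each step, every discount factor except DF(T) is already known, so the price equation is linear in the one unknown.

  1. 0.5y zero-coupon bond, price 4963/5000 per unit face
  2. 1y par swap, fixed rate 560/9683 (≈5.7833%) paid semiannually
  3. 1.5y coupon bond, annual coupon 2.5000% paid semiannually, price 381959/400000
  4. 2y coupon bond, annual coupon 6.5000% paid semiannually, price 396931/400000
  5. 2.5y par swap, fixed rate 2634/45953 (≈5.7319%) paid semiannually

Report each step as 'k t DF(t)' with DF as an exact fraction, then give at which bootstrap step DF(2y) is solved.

step 1 [0.5y] zero: DF = P = 4963/5000 ≈ 0.992600
step 2 [1y] swap r/2=280/9683: DF=(1 − 280/9683·(0.992600))/(1+280/9683) = 118/125 ≈ 0.944000
step 3 [1.5y] bond c/2=1/80: DF=(381959/400000 − 1/80·(0.992600+0.944000))/(1+1/80) = 1149/1250 ≈ 0.919200
step 4 [2y] bond c/2=13/400: DF=(396931/400000 − 13/400·(0.992600+0.944000+0.919200))/(1+13/400) = 1089/1250 ≈ 0.871200
step 5 [2.5y] swap r/2=1317/45953: DF=(1 − 1317/45953·(0.992600+0.944000+0.919200+0.871200))/(1+1317/45953) = 8683/10000 ≈ 0.868300

1 1/2 4963/5000
2 1 118/125
3 3/2 1149/1250
4 2 1089/1250
5 5/2 8683/10000
DF(2y) is solved at step 4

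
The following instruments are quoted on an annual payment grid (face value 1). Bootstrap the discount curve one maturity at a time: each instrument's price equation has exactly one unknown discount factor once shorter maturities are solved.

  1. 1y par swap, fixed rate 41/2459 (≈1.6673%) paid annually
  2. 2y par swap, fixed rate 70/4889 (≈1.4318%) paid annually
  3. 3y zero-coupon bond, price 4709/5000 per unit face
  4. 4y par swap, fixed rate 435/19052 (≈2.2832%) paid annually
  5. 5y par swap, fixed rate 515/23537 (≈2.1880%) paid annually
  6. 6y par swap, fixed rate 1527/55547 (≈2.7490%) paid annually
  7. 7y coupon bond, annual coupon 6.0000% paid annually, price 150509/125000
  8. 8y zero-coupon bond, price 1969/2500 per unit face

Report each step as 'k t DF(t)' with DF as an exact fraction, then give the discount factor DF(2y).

step 1 [1y] swap r/1=41/2459: DF=(1 − 41/2459·(0))/(1+41/2459) = 2459/2500 ≈ 0.983600
step 2 [2y] swap r/1=70/4889: DF=(1 − 70/4889·(0.983600))/(1+70/4889) = 243/250 ≈ 0.972000
step 3 [3y] zero: DF = P = 4709/5000 ≈ 0.941800
step 4 [4y] swap r/1=435/19052: DF=(1 − 435/19052·(0.983600+0.972000+0.941800))/(1+435/19052) = 913/1000 ≈ 0.913000
step 5 [5y] swap r/1=515/23537: DF=(1 − 515/23537·(0.983600+0.972000+0.941800+0.913000))/(1+515/23537) = 897/1000 ≈ 0.897000
step 6 [6y] swap r/1=1527/55547: DF=(1 − 1527/55547·(0.983600+0.972000+0.941800+0.913000+0.897000))/(1+1527/55547) = 8473/10000 ≈ 0.847300
step 7 [7y] bond c/1=3/50: DF=(150509/125000 − 3/50·(0.983600+0.972000+0.941800+0.913000+0.897000+0.847300))/(1+3/50) = 1643/2000 ≈ 0.821500
step 8 [8y] zero: DF = P = 1969/2500 ≈ 0.787600

1 1 2459/2500
2 2 243/250
3 3 4709/5000
4 4 913/1000
5 5 897/1000
6 6 8473/10000
7 7 1643/2000
8 8 1969/2500
DF(2y) = 243/250 ≈ 0.972000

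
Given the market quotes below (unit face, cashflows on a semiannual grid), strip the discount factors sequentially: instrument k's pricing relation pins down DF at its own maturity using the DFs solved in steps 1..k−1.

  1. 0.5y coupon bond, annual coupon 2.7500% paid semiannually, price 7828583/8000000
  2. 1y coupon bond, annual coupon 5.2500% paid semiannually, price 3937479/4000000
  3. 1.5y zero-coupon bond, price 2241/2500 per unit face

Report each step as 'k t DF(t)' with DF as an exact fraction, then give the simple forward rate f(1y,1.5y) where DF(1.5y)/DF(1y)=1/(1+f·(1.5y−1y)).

1 1/2 9653/10000
2 1 1869/2000
3 3/2 2241/2500
f(1y,1.5y) = ((1869/2000)/(2241/2500) − 1)/(1/2) = 127/1494 ≈ 8.5007%

step 1 [0.5y] bond c/2=11/800: DF=(7828583/8000000 − 11/800·(0))/(1+11/800) = 9653/10000 ≈ 0.965300
step 2 [1y] bond c/2=21/800: DF=(3937479/4000000 − 21/800·(0.965300))/(1+21/800) = 1869/2000 ≈ 0.934500
step 3 [1.5y] zero: DF = P = 2241/2500 ≈ 0.896400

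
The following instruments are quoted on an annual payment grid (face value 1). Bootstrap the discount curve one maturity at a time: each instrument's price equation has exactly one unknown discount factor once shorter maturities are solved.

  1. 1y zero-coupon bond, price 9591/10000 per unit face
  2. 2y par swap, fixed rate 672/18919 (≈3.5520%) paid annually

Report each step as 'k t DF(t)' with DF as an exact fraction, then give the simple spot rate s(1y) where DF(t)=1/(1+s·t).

1 1 9591/10000
2 2 583/625
s(1y) = (1/(9591/10000) − 1)/(1) = 409/9591 ≈ 4.2644%

step 1 [1y] zero: DF = P = 9591/10000 ≈ 0.959100
step 2 [2y] swap r/1=672/18919: DF=(1 − 672/18919·(0.959100))/(1+672/18919) = 583/625 ≈ 0.932800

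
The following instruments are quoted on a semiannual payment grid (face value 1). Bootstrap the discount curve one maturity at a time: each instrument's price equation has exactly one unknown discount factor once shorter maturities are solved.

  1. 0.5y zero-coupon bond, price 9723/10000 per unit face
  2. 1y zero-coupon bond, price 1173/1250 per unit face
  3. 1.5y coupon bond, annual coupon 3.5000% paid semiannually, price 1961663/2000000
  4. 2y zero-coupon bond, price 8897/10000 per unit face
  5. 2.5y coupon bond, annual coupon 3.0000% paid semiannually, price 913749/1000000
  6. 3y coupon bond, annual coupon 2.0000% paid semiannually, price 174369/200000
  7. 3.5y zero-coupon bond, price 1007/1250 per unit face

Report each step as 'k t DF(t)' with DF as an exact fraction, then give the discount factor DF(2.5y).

1 1/2 9723/10000
2 1 1173/1250
3 3/2 9311/10000
4 2 8897/10000
5 5/2 8451/10000
6 3 8179/10000
7 7/2 1007/1250
DF(2.5y) = 8451/10000 ≈ 0.845100

step 1 [0.5y] zero: DF = P = 9723/10000 ≈ 0.972300
step 2 [1y] zero: DF = P = 1173/1250 ≈ 0.938400
step 3 [1.5y] bond c/2=7/400: DF=(1961663/2000000 − 7/400·(0.972300+0.938400))/(1+7/400) = 9311/10000 ≈ 0.931100
step 4 [2y] zero: DF = P = 8897/10000 ≈ 0.889700
step 5 [2.5y] bond c/2=3/200: DF=(913749/1000000 − 3/200·(0.972300+0.938400+0.931100+0.889700))/(1+3/200) = 8451/10000 ≈ 0.845100
step 6 [3y] bond c/2=1/100: DF=(174369/200000 − 1/100·(0.972300+0.938400+0.931100+0.889700+0.845100))/(1+1/100) = 8179/10000 ≈ 0.817900
step 7 [3.5y] zero: DF = P = 1007/1250 ≈ 0.805600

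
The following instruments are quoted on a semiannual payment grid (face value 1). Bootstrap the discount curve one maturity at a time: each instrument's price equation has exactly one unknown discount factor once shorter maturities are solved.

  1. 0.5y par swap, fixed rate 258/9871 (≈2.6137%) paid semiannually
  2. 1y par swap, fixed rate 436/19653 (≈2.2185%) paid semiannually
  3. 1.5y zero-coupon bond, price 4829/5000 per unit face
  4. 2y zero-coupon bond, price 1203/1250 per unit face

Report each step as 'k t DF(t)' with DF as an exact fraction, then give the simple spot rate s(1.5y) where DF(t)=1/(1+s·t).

1 1/2 9871/10000
2 1 4891/5000
3 3/2 4829/5000
4 2 1203/1250
s(1.5y) = (1/(4829/5000) − 1)/(3/2) = 114/4829 ≈ 2.3607%

step 1 [0.5y] swap r/2=129/9871: DF=(1 − 129/9871·(0))/(1+129/9871) = 9871/10000 ≈ 0.987100
step 2 [1y] swap r/2=218/19653: DF=(1 − 218/19653·(0.987100))/(1+218/19653) = 4891/5000 ≈ 0.978200
step 3 [1.5y] zero: DF = P = 4829/5000 ≈ 0.965800
step 4 [2y] zero: DF = P = 1203/1250 ≈ 0.962400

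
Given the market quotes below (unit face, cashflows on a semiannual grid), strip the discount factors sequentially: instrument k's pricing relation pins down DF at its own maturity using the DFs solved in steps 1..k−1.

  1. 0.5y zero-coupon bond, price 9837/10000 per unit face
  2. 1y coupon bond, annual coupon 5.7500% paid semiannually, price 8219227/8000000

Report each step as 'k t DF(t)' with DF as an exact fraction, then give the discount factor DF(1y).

step 1 [0.5y] zero: DF = P = 9837/10000 ≈ 0.983700
step 2 [1y] bond c/2=23/800: DF=(8219227/8000000 − 23/800·(0.983700))/(1+23/800) = 607/625 ≈ 0.971200

1 1/2 9837/10000
2 1 607/625
DF(1y) = 607/625 ≈ 0.971200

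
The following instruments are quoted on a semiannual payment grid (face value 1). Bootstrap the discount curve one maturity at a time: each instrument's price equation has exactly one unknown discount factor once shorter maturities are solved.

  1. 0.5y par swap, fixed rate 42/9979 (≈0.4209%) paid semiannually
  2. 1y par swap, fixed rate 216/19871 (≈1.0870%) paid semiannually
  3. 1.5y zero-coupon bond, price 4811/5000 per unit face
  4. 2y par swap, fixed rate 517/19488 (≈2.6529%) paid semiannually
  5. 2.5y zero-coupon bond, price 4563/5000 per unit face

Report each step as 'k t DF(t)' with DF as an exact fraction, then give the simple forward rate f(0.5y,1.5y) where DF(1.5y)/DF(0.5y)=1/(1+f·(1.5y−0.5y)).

1 1/2 9979/10000
2 1 2473/2500
3 3/2 4811/5000
4 2 9483/10000
5 5/2 4563/5000
f(0.5y,1.5y) = ((9979/10000)/(4811/5000) − 1)/(1) = 21/566 ≈ 3.7102%

step 1 [0.5y] swap r/2=21/9979: DF=(1 − 21/9979·(0))/(1+21/9979) = 9979/10000 ≈ 0.997900
step 2 [1y] swap r/2=108/19871: DF=(1 − 108/19871·(0.997900))/(1+108/19871) = 2473/2500 ≈ 0.989200
step 3 [1.5y] zero: DF = P = 4811/5000 ≈ 0.962200
step 4 [2y] swap r/2=517/38976: DF=(1 − 517/38976·(0.997900+0.989200+0.962200))/(1+517/38976) = 9483/10000 ≈ 0.948300
step 5 [2.5y] zero: DF = P = 4563/5000 ≈ 0.912600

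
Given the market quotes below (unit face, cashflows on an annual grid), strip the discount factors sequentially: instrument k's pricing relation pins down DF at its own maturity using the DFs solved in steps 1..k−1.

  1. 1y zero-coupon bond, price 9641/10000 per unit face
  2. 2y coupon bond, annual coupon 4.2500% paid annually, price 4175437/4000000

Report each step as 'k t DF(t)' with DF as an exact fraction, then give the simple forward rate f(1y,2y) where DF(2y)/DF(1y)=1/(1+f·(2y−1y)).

1 1 9641/10000
2 2 481/500
f(1y,2y) = ((9641/10000)/(481/500) − 1)/(1) = 21/9620 ≈ 0.2183%

step 1 [1y] zero: DF = P = 9641/10000 ≈ 0.964100
step 2 [2y] bond c/1=17/400: DF=(4175437/4000000 − 17/400·(0.964100))/(1+17/400) = 481/500 ≈ 0.962000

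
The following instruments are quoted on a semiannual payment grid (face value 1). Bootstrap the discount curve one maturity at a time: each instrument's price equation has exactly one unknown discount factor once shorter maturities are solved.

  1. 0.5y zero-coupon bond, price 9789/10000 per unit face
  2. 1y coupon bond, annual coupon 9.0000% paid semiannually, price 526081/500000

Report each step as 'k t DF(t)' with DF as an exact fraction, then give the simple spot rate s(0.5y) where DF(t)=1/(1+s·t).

step 1 [0.5y] zero: DF = P = 9789/10000 ≈ 0.978900
step 2 [1y] bond c/2=9/200: DF=(526081/500000 − 9/200·(0.978900))/(1+9/200) = 9647/10000 ≈ 0.964700

1 1/2 9789/10000
2 1 9647/10000
s(0.5y) = (1/(9789/10000) − 1)/(1/2) = 422/9789 ≈ 4.3110%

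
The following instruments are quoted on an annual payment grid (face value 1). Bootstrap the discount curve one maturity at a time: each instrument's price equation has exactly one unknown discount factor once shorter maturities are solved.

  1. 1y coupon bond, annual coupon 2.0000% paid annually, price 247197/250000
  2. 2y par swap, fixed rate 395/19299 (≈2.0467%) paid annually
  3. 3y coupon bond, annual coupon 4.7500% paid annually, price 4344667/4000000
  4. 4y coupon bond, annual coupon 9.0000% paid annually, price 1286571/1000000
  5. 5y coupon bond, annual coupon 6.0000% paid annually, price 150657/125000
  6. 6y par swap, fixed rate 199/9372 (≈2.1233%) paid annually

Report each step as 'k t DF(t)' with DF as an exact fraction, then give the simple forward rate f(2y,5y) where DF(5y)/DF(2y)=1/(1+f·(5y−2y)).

1 1 4847/5000
2 2 1921/2000
3 3 4747/5000
4 4 4713/5000
5 5 9207/10000
6 6 4403/5000
f(2y,5y) = ((1921/2000)/(9207/10000) − 1)/(3) = 398/27621 ≈ 1.4409%

step 1 [1y] bond c/1=1/50: DF=(247197/250000 − 1/50·(0))/(1+1/50) = 4847/5000 ≈ 0.969400
step 2 [2y] swap r/1=395/19299: DF=(1 − 395/19299·(0.969400))/(1+395/19299) = 1921/2000 ≈ 0.960500
step 3 [3y] bond c/1=19/400: DF=(4344667/4000000 − 19/400·(0.969400+0.960500))/(1+19/400) = 4747/5000 ≈ 0.949400
step 4 [4y] bond c/1=9/100: DF=(1286571/1000000 − 9/100·(0.969400+0.960500+0.949400))/(1+9/100) = 4713/5000 ≈ 0.942600
step 5 [5y] bond c/1=3/50: DF=(150657/125000 − 3/50·(0.969400+0.960500+0.949400+0.942600))/(1+3/50) = 9207/10000 ≈ 0.920700
step 6 [6y] swap r/1=199/9372: DF=(1 − 199/9372·(0.969400+0.960500+0.949400+0.942600+0.920700))/(1+199/9372) = 4403/5000 ≈ 0.880600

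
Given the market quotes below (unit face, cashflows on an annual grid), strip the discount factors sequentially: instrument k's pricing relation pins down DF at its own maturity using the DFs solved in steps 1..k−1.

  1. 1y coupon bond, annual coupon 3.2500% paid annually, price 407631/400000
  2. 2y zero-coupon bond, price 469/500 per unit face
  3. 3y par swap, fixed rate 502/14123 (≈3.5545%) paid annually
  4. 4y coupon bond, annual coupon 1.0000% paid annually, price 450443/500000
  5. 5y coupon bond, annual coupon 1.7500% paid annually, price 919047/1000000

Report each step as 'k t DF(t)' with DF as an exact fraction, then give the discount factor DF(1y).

1 1 987/1000
2 2 469/500
3 3 2249/2500
4 4 108/125
5 5 4199/5000
DF(1y) = 987/1000 ≈ 0.987000

step 1 [1y] bond c/1=13/400: DF=(407631/400000 − 13/400·(0))/(1+13/400) = 987/1000 ≈ 0.987000
step 2 [2y] zero: DF = P = 469/500 ≈ 0.938000
step 3 [3y] swap r/1=502/14123: DF=(1 − 502/14123·(0.987000+0.938000))/(1+502/14123) = 2249/2500 ≈ 0.899600
step 4 [4y] bond c/1=1/100: DF=(450443/500000 − 1/100·(0.987000+0.938000+0.899600))/(1+1/100) = 108/125 ≈ 0.864000
step 5 [5y] bond c/1=7/400: DF=(919047/1000000 − 7/400·(0.987000+0.938000+0.899600+0.864000))/(1+7/400) = 4199/5000 ≈ 0.839800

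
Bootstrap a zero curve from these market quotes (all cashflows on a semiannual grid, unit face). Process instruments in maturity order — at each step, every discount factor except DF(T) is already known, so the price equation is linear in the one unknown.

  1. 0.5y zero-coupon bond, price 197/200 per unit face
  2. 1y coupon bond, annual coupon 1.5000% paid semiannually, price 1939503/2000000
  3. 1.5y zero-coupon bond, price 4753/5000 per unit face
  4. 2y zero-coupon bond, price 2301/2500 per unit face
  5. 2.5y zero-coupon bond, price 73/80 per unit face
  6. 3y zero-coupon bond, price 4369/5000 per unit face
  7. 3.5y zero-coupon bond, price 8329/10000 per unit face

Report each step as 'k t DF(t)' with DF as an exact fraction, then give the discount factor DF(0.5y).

1 1/2 197/200
2 1 597/625
3 3/2 4753/5000
4 2 2301/2500
5 5/2 73/80
6 3 4369/5000
7 7/2 8329/10000
DF(0.5y) = 197/200 ≈ 0.985000

step 1 [0.5y] zero: DF = P = 197/200 ≈ 0.985000
step 2 [1y] bond c/2=3/400: DF=(1939503/2000000 − 3/400·(0.985000))/(1+3/400) = 597/625 ≈ 0.955200
step 3 [1.5y] zero: DF = P = 4753/5000 ≈ 0.950600
step 4 [2y] zero: DF = P = 2301/2500 ≈ 0.920400
step 5 [2.5y] zero: DF = P = 73/80 ≈ 0.912500
step 6 [3y] zero: DF = P = 4369/5000 ≈ 0.873800
step 7 [3.5y] zero: DF = P = 8329/10000 ≈ 0.832900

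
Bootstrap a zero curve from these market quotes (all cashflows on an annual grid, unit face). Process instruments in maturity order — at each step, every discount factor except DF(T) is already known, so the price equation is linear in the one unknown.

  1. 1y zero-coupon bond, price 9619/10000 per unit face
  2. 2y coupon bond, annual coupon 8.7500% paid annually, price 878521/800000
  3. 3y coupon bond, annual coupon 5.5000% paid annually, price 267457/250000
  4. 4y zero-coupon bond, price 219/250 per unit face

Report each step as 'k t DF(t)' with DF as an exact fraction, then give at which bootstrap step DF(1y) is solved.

step 1 [1y] zero: DF = P = 9619/10000 ≈ 0.961900
step 2 [2y] bond c/1=7/80: DF=(878521/800000 − 7/80·(0.961900))/(1+7/80) = 2331/2500 ≈ 0.932400
step 3 [3y] bond c/1=11/200: DF=(267457/250000 − 11/200·(0.961900+0.932400))/(1+11/200) = 9153/10000 ≈ 0.915300
step 4 [4y] zero: DF = P = 219/250 ≈ 0.876000

1 1 9619/10000
2 2 2331/2500
3 3 9153/10000
4 4 219/250
DF(1y) is solved at step 1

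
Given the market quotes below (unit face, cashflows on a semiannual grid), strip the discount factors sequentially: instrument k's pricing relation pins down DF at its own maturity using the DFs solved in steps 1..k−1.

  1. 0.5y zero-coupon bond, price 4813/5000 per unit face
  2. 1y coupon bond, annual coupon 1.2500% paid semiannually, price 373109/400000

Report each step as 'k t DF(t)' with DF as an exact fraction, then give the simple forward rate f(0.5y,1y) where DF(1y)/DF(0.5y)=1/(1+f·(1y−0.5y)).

step 1 [0.5y] zero: DF = P = 4813/5000 ≈ 0.962600
step 2 [1y] bond c/2=1/160: DF=(373109/400000 − 1/160·(0.962600))/(1+1/160) = 921/1000 ≈ 0.921000

1 1/2 4813/5000
2 1 921/1000
f(0.5y,1y) = ((4813/5000)/(921/1000) − 1)/(1/2) = 416/4605 ≈ 9.0337%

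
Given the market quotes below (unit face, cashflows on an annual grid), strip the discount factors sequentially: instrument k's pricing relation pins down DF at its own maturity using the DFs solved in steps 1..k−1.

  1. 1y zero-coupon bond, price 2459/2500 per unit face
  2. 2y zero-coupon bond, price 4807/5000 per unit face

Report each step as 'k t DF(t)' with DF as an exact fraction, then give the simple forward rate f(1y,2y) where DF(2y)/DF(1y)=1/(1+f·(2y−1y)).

step 1 [1y] zero: DF = P = 2459/2500 ≈ 0.983600
step 2 [2y] zero: DF = P = 4807/5000 ≈ 0.961400

1 1 2459/2500
2 2 4807/5000
f(1y,2y) = ((2459/2500)/(4807/5000) − 1)/(1) = 111/4807 ≈ 2.3091%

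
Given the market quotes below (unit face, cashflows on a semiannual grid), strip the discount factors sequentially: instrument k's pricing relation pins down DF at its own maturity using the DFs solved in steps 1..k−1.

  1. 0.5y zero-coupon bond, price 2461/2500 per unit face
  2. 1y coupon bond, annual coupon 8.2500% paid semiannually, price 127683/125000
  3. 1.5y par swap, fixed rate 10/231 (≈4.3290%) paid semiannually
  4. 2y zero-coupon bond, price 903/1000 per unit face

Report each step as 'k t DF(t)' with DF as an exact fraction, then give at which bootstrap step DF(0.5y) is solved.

1 1/2 2461/2500
2 1 471/500
3 3/2 469/500
4 2 903/1000
DF(0.5y) is solved at step 1

step 1 [0.5y] zero: DF = P = 2461/2500 ≈ 0.984400
step 2 [1y] bond c/2=33/800: DF=(127683/125000 − 33/800·(0.984400))/(1+33/800) = 471/500 ≈ 0.942000
step 3 [1.5y] swap r/2=5/231: DF=(1 − 5/231·(0.984400+0.942000))/(1+5/231) = 469/500 ≈ 0.938000
step 4 [2y] zero: DF = P = 903/1000 ≈ 0.903000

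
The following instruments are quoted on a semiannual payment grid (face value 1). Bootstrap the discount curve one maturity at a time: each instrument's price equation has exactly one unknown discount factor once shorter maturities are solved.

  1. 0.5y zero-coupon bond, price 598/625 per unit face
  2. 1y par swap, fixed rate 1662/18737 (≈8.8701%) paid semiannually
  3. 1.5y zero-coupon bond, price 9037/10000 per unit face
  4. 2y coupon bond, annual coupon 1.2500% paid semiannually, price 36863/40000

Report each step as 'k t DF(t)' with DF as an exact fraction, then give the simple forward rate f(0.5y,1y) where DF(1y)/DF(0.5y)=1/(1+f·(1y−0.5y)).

step 1 [0.5y] zero: DF = P = 598/625 ≈ 0.956800
step 2 [1y] swap r/2=831/18737: DF=(1 − 831/18737·(0.956800))/(1+831/18737) = 9169/10000 ≈ 0.916900
step 3 [1.5y] zero: DF = P = 9037/10000 ≈ 0.903700
step 4 [2y] bond c/2=1/160: DF=(36863/40000 − 1/160·(0.956800+0.916900+0.903700))/(1+1/160) = 4493/5000 ≈ 0.898600

1 1/2 598/625
2 1 9169/10000
3 3/2 9037/10000
4 2 4493/5000
f(0.5y,1y) = ((598/625)/(9169/10000) − 1)/(1/2) = 798/9169 ≈ 8.7032%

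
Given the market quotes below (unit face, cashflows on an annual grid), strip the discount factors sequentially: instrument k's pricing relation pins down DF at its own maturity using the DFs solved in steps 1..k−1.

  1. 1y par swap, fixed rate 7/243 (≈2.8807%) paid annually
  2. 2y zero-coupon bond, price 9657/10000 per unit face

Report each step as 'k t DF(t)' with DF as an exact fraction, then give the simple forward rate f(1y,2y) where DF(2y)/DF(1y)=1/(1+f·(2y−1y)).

1 1 243/250
2 2 9657/10000
f(1y,2y) = ((243/250)/(9657/10000) − 1)/(1) = 7/1073 ≈ 0.6524%

step 1 [1y] swap r/1=7/243: DF=(1 − 7/243·(0))/(1+7/243) = 243/250 ≈ 0.972000
step 2 [2y] zero: DF = P = 9657/10000 ≈ 0.965700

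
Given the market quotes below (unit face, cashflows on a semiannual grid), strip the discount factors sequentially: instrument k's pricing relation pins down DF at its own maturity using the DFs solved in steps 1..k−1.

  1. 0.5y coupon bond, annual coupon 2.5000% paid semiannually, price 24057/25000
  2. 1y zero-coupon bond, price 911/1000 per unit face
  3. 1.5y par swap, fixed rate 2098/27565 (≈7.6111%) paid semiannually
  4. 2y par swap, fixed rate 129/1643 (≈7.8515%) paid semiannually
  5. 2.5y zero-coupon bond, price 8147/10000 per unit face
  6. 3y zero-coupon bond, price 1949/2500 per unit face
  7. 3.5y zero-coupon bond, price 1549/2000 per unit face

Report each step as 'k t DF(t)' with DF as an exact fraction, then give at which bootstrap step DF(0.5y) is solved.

1 1/2 594/625
2 1 911/1000
3 3/2 8951/10000
4 2 8581/10000
5 5/2 8147/10000
6 3 1949/2500
7 7/2 1549/2000
DF(0.5y) is solved at step 1

step 1 [0.5y] bond c/2=1/80: DF=(24057/25000 − 1/80·(0))/(1+1/80) = 594/625 ≈ 0.950400
step 2 [1y] zero: DF = P = 911/1000 ≈ 0.911000
step 3 [1.5y] swap r/2=1049/27565: DF=(1 − 1049/27565·(0.950400+0.911000))/(1+1049/27565) = 8951/10000 ≈ 0.895100
step 4 [2y] swap r/2=129/3286: DF=(1 − 129/3286·(0.950400+0.911000+0.895100))/(1+129/3286) = 8581/10000 ≈ 0.858100
step 5 [2.5y] zero: DF = P = 8147/10000 ≈ 0.814700
step 6 [3y] zero: DF = P = 1949/2500 ≈ 0.779600
step 7 [3.5y] zero: DF = P = 1549/2000 ≈ 0.774500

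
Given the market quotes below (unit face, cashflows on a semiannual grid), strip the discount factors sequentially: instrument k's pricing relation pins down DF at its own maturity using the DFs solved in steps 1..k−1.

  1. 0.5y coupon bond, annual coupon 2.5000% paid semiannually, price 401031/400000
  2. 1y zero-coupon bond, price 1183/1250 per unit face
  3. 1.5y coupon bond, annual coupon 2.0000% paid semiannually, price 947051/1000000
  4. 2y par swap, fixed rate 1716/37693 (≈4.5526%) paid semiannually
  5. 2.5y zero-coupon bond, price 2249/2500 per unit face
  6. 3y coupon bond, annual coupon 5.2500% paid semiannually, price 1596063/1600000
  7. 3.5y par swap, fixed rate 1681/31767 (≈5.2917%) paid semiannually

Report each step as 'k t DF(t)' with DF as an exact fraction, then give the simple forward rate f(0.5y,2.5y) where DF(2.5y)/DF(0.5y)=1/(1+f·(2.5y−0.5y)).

step 1 [0.5y] bond c/2=1/80: DF=(401031/400000 − 1/80·(0))/(1+1/80) = 4951/5000 ≈ 0.990200
step 2 [1y] zero: DF = P = 1183/1250 ≈ 0.946400
step 3 [1.5y] bond c/2=1/100: DF=(947051/1000000 − 1/100·(0.990200+0.946400))/(1+1/100) = 1837/2000 ≈ 0.918500
step 4 [2y] swap r/2=858/37693: DF=(1 − 858/37693·(0.990200+0.946400+0.918500))/(1+858/37693) = 4571/5000 ≈ 0.914200
step 5 [2.5y] zero: DF = P = 2249/2500 ≈ 0.899600
step 6 [3y] bond c/2=21/800: DF=(1596063/1600000 − 21/800·(0.990200+0.946400+0.918500+0.914200+0.899600))/(1+21/800) = 4263/5000 ≈ 0.852600
step 7 [3.5y] swap r/2=1681/63534: DF=(1 − 1681/63534·(0.990200+0.946400+0.918500+0.914200+0.899600+0.852600))/(1+1681/63534) = 8319/10000 ≈ 0.831900

1 1/2 4951/5000
2 1 1183/1250
3 3/2 1837/2000
4 2 4571/5000
5 5/2 2249/2500
6 3 4263/5000
7 7/2 8319/10000
f(0.5y,2.5y) = ((4951/5000)/(2249/2500) − 1)/(2) = 453/8996 ≈ 5.0356%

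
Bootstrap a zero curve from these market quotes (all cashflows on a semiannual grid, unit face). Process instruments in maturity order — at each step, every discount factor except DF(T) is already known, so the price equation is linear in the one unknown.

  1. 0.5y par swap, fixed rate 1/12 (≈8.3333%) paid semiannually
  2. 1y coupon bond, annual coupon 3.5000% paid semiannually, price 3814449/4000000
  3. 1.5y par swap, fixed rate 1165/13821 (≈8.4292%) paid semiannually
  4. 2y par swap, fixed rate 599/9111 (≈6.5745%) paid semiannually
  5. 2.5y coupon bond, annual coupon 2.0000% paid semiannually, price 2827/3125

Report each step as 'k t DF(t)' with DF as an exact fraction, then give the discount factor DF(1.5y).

1 1/2 24/25
2 1 9207/10000
3 3/2 1767/2000
4 2 4401/5000
5 5/2 2149/2500
DF(1.5y) = 1767/2000 ≈ 0.883500

step 1 [0.5y] swap r/2=1/24: DF=(1 − 1/24·(0))/(1+1/24) = 24/25 ≈ 0.960000
step 2 [1y] bond c/2=7/400: DF=(3814449/4000000 − 7/400·(0.960000))/(1+7/400) = 9207/10000 ≈ 0.920700
step 3 [1.5y] swap r/2=1165/27642: DF=(1 − 1165/27642·(0.960000+0.920700))/(1+1165/27642) = 1767/2000 ≈ 0.883500
step 4 [2y] swap r/2=599/18222: DF=(1 − 599/18222·(0.960000+0.920700+0.883500))/(1+599/18222) = 4401/5000 ≈ 0.880200
step 5 [2.5y] bond c/2=1/100: DF=(2827/3125 − 1/100·(0.960000+0.920700+0.883500+0.880200))/(1+1/100) = 2149/2500 ≈ 0.859600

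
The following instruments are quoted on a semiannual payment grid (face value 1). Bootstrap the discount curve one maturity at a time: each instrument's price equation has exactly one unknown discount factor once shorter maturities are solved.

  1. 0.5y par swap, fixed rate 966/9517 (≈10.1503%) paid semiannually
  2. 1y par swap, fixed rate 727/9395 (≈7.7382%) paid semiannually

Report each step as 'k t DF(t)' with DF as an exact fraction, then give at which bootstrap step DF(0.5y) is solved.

1 1/2 9517/10000
2 1 9273/10000
DF(0.5y) is solved at step 1

step 1 [0.5y] swap r/2=483/9517: DF=(1 − 483/9517·(0))/(1+483/9517) = 9517/10000 ≈ 0.951700
step 2 [1y] swap r/2=727/18790: DF=(1 − 727/18790·(0.951700))/(1+727/18790) = 9273/10000 ≈ 0.927300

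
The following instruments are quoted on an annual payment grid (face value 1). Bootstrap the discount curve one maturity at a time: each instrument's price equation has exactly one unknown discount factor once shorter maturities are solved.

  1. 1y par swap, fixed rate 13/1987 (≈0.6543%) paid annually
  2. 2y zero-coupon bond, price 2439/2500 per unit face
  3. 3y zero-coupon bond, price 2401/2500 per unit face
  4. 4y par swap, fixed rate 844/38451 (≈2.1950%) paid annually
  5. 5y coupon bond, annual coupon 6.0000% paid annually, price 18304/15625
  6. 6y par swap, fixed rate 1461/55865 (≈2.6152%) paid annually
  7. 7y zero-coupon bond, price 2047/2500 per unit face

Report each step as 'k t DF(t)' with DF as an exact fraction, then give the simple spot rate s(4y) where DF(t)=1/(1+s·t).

step 1 [1y] swap r/1=13/1987: DF=(1 − 13/1987·(0))/(1+13/1987) = 1987/2000 ≈ 0.993500
step 2 [2y] zero: DF = P = 2439/2500 ≈ 0.975600
step 3 [3y] zero: DF = P = 2401/2500 ≈ 0.960400
step 4 [4y] swap r/1=844/38451: DF=(1 − 844/38451·(0.993500+0.975600+0.960400))/(1+844/38451) = 2289/2500 ≈ 0.915600
step 5 [5y] bond c/1=3/50: DF=(18304/15625 − 3/50·(0.993500+0.975600+0.960400+0.915600))/(1+3/50) = 71/80 ≈ 0.887500
step 6 [6y] swap r/1=1461/55865: DF=(1 − 1461/55865·(0.993500+0.975600+0.960400+0.915600+0.887500))/(1+1461/55865) = 8539/10000 ≈ 0.853900
step 7 [7y] zero: DF = P = 2047/2500 ≈ 0.818800

1 1 1987/2000
2 2 2439/2500
3 3 2401/2500
4 4 2289/2500
5 5 71/80
6 6 8539/10000
7 7 2047/2500
s(4y) = (1/(2289/2500) − 1)/(4) = 211/9156 ≈ 2.3045%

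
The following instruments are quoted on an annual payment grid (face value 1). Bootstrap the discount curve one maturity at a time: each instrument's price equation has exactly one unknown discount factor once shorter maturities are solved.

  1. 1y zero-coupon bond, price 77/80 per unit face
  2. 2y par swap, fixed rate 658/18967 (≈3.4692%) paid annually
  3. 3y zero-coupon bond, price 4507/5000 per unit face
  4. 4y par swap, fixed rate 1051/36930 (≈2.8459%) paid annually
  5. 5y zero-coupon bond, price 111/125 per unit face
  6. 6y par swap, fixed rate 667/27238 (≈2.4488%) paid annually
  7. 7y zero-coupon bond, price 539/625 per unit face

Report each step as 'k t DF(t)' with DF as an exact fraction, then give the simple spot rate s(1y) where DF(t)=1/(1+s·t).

step 1 [1y] zero: DF = P = 77/80 ≈ 0.962500
step 2 [2y] swap r/1=658/18967: DF=(1 − 658/18967·(0.962500))/(1+658/18967) = 4671/5000 ≈ 0.934200
step 3 [3y] zero: DF = P = 4507/5000 ≈ 0.901400
step 4 [4y] swap r/1=1051/36930: DF=(1 − 1051/36930·(0.962500+0.934200+0.901400))/(1+1051/36930) = 8949/10000 ≈ 0.894900
step 5 [5y] zero: DF = P = 111/125 ≈ 0.888000
step 6 [6y] swap r/1=667/27238: DF=(1 − 667/27238·(0.962500+0.934200+0.901400+0.894900+0.888000))/(1+667/27238) = 4333/5000 ≈ 0.866600
step 7 [7y] zero: DF = P = 539/625 ≈ 0.862400

1 1 77/80
2 2 4671/5000
3 3 4507/5000
4 4 8949/10000
5 5 111/125
6 6 4333/5000
7 7 539/625
s(1y) = (1/(77/80) − 1)/(1) = 3/77 ≈ 3.8961%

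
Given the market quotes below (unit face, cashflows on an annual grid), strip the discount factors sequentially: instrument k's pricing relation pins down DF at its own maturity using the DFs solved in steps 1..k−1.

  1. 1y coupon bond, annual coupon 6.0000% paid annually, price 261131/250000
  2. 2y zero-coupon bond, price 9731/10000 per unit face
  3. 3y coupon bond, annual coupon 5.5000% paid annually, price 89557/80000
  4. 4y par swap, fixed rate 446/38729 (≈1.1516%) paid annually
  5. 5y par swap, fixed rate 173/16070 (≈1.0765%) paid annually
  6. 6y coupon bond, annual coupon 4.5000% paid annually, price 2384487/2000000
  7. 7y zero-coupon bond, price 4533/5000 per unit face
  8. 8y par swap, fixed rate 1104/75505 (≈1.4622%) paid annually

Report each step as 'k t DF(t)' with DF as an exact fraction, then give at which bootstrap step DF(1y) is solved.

1 1 4927/5000
2 2 9731/10000
3 3 959/1000
4 4 4777/5000
5 5 9481/10000
6 6 9333/10000
7 7 4533/5000
8 8 556/625
DF(1y) is solved at step 1

step 1 [1y] bond c/1=3/50: DF=(261131/250000 − 3/50·(0))/(1+3/50) = 4927/5000 ≈ 0.985400
step 2 [2y] zero: DF = P = 9731/10000 ≈ 0.973100
step 3 [3y] bond c/1=11/200: DF=(89557/80000 − 11/200·(0.985400+0.973100))/(1+11/200) = 959/1000 ≈ 0.959000
step 4 [4y] swap r/1=446/38729: DF=(1 − 446/38729·(0.985400+0.973100+0.959000))/(1+446/38729) = 4777/5000 ≈ 0.955400
step 5 [5y] swap r/1=173/16070: DF=(1 − 173/16070·(0.985400+0.973100+0.959000+0.955400))/(1+173/16070) = 9481/10000 ≈ 0.948100
step 6 [6y] bond c/1=9/200: DF=(2384487/2000000 − 9/200·(0.985400+0.973100+0.959000+0.955400+0.948100))/(1+9/200) = 9333/10000 ≈ 0.933300
step 7 [7y] zero: DF = P = 4533/5000 ≈ 0.906600
step 8 [8y] swap r/1=1104/75505: DF=(1 − 1104/75505·(0.985400+0.973100+0.959000+0.955400+0.948100+0.933300+0.906600))/(1+1104/75505) = 556/625 ≈ 0.889600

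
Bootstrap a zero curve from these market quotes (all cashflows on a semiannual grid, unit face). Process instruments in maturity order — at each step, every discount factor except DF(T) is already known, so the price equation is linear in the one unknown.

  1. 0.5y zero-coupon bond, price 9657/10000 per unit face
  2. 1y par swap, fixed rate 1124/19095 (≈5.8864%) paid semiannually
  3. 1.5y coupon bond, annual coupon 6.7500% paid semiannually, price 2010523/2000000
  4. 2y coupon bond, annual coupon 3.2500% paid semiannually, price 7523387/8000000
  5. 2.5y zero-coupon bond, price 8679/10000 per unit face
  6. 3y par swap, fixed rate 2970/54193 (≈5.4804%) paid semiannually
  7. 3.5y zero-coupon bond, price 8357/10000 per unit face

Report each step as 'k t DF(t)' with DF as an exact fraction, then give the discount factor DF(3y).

1 1/2 9657/10000
2 1 4719/5000
3 3/2 9101/10000
4 2 8803/10000
5 5/2 8679/10000
6 3 1703/2000
7 7/2 8357/10000
DF(3y) = 1703/2000 ≈ 0.851500

step 1 [0.5y] zero: DF = P = 9657/10000 ≈ 0.965700
step 2 [1y] swap r/2=562/19095: DF=(1 − 562/19095·(0.965700))/(1+562/19095) = 4719/5000 ≈ 0.943800
step 3 [1.5y] bond c/2=27/800: DF=(2010523/2000000 − 27/800·(0.965700+0.943800))/(1+27/800) = 9101/10000 ≈ 0.910100
step 4 [2y] bond c/2=13/800: DF=(7523387/8000000 − 13/800·(0.965700+0.943800+0.910100))/(1+13/800) = 8803/10000 ≈ 0.880300
step 5 [2.5y] zero: DF = P = 8679/10000 ≈ 0.867900
step 6 [3y] swap r/2=1485/54193: DF=(1 − 1485/54193·(0.965700+0.943800+0.910100+0.880300+0.867900))/(1+1485/54193) = 1703/2000 ≈ 0.851500
step 7 [3.5y] zero: DF = P = 8357/10000 ≈ 0.835700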